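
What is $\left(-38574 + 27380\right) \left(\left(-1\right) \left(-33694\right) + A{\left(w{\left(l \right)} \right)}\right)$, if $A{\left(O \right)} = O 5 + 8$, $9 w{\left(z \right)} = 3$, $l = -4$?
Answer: $- \frac{1131836534}{3} \approx -3.7728 \cdot 10^{8}$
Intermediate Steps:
$w{\left(z \right)} = \frac{1}{3}$ ($w{\left(z \right)} = \frac{1}{9} \cdot 3 = \frac{1}{3}$)
$A{\left(O \right)} = 8 + 5 O$ ($A{\left(O \right)} = 5 O + 8 = 8 + 5 O$)
$\left(-38574 + 27380\right) \left(\left(-1\right) \left(-33694\right) + A{\left(w{\left(l \right)} \right)}\right) = \left(-38574 + 27380\right) \left(\left(-1\right) \left(-33694\right) + \left(8 + 5 \cdot \frac{1}{3}\right)\right) = - 11194 \left(33694 + \left(8 + \frac{5}{3}\right)\right) = - 11194 \left(33694 + \frac{29}{3}\right) = \left(-11194\right) \frac{101111}{3} = - \frac{1131836534}{3}$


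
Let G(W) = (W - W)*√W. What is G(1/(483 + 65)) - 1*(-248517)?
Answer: 248517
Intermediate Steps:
G(W) = 0 (G(W) = 0*√W = 0)
G(1/(483 + 65)) - 1*(-248517) = 0 - 1*(-248517) = 0 + 248517 = 248517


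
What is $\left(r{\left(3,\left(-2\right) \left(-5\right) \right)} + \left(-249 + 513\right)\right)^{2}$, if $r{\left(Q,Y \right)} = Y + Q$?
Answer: $76729$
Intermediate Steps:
$r{\left(Q,Y \right)} = Q + Y$
$\left(r{\left(3,\left(-2\right) \left(-5\right) \right)} + \left(-249 + 513\right)\right)^{2} = \left(\left(3 - -10\right) + \left(-249 + 513\right)\right)^{2} = \left(\left(3 + 10\right) + 264\right)^{2} = \left(13 + 264\right)^{2} = 277^{2} = 76729$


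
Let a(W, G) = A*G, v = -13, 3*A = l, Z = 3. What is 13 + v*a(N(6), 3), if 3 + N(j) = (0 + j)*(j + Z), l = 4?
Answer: -39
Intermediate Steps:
A = 4/3 (A = (1/3)*4 = 4/3 ≈ 1.3333)
N(j) = -3 + j*(3 + j) (N(j) = -3 + (0 + j)*(j + 3) = -3 + j*(3 + j))
a(W, G) = 4*G/3
13 + v*a(N(6), 3) = 13 - 52*3/3 = 13 - 13*4 = 13 - 52 = -39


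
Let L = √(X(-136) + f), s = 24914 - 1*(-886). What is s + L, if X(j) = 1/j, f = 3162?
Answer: 25800 + √14621054/68 ≈ 25856.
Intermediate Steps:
s = 25800 (s = 24914 + 886 = 25800)
L = √14621054/68 (L = √(1/(-136) + 3162) = √(-1/136 + 3162) = √(430031/136) = √14621054/68 ≈ 56.232)
s + L = 25800 + √14621054/68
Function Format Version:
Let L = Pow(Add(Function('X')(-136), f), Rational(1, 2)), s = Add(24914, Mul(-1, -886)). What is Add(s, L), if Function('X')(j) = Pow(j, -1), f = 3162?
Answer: Add(25800, Mul(Rational(1, 68), Pow(14621054, Rational(1, 2)))) ≈ 25856.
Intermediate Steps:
s = 25800 (s = Add(24914, 886) = 25800)
L = Mul(Rational(1, 68), Pow(14621054, Rational(1, 2))) (L = Pow(Add(Pow(-136, -1), 3162), Rational(1, 2)) = Pow(Add(Rational(-1, 136), 3162), Rational(1, 2)) = Pow(Rational(430031, 136), Rational(1, 2)) = Mul(Rational(1, 68), Pow(14621054, Rational(1, 2))) ≈ 56.232)
Add(s, L) = Add(25800, Mul(Rational(1, 68), Pow(14621054, Rational(1, 2))))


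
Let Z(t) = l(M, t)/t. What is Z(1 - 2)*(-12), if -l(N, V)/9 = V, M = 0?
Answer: 108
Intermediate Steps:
l(N, V) = -9*V
Z(t) = -9 (Z(t) = (-9*t)/t = -9)
Z(1 - 2)*(-12) = -9*(-12) = 108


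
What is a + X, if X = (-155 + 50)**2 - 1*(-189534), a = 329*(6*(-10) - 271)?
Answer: 91660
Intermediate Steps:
a = -108899 (a = 329*(-60 - 271) = 329*(-331) = -108899)
X = 200559 (X = (-105)**2 + 189534 = 11025 + 189534 = 200559)
a + X = -108899 + 200559 = 91660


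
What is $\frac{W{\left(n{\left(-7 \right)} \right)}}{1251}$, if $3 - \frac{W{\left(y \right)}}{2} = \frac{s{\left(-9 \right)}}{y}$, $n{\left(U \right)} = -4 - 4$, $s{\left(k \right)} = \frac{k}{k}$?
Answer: $\frac{25}{5004} \approx 0.004996$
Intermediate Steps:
$s{\left(k \right)} = 1$
$n{\left(U \right)} = -8$ ($n{\left(U \right)} = -4 - 4 = -8$)
$W{\left(y \right)} = 6 - \frac{2}{y}$ ($W{\left(y \right)} = 6 - 2 \cdot 1 \frac{1}{y} = 6 - \frac{2}{y}$)
$\frac{W{\left(n{\left(-7 \right)} \right)}}{1251} = \frac{6 - \frac{2}{-8}}{1251} = \left(6 - - \frac{1}{4}\right) \frac{1}{1251} = \left(6 + \frac{1}{4}\right) \frac{1}{1251} = \frac{25}{4} \cdot \frac{1}{1251} = \frac{25}{5004}$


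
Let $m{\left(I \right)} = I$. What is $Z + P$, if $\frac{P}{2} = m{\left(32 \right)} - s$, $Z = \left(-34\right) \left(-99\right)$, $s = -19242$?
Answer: $41914$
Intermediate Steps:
$Z = 3366$
$P = 38548$ ($P = 2 \left(32 - -19242\right) = 2 \left(32 + 19242\right) = 2 \cdot 19274 = 38548$)
$Z + P = 3366 + 38548 = 41914$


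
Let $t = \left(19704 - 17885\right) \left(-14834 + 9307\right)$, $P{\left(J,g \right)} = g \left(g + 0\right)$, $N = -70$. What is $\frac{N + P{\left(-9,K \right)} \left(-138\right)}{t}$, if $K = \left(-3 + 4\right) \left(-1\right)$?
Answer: $\frac{208}{10053613} \approx 2.0689 \cdot 10^{-5}$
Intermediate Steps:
$K = -1$ ($K = 1 \left(-1\right) = -1$)
$P{\left(J,g \right)} = g^{2}$ ($P{\left(J,g \right)} = g g = g^{2}$)
$t = -10053613$ ($t = 1819 \left(-5527\right) = -10053613$)
$\frac{N + P{\left(-9,K \right)} \left(-138\right)}{t} = \frac{-70 + \left(-1\right)^{2} \left(-138\right)}{-10053613} = \left(-70 + 1 \left(-138\right)\right) \left(- \frac{1}{10053613}\right) = \left(-70 - 138\right) \left(- \frac{1}{10053613}\right) = \left(-208\right) \left(- \frac{1}{10053613}\right) = \frac{208}{10053613}$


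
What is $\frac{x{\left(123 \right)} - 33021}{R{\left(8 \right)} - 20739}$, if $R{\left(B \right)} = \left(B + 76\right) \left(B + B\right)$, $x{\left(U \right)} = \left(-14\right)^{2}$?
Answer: $\frac{6565}{3879} \approx 1.6924$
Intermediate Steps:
$x{\left(U \right)} = 196$
$R{\left(B \right)} = 2 B \left(76 + B\right)$ ($R{\left(B \right)} = \left(76 + B\right) 2 B = 2 B \left(76 + B\right)$)
$\frac{x{\left(123 \right)} - 33021}{R{\left(8 \right)} - 20739} = \frac{196 - 33021}{2 \cdot 8 \left(76 + 8\right) - 20739} = \frac{196 - 33021}{2 \cdot 8 \cdot 84 - 20739} = \frac{196 - 33021}{1344 - 20739} = - \frac{32825}{-19395} = \left(-32825\right) \left(- \frac{1}{19395}\right) = \frac{6565}{3879}$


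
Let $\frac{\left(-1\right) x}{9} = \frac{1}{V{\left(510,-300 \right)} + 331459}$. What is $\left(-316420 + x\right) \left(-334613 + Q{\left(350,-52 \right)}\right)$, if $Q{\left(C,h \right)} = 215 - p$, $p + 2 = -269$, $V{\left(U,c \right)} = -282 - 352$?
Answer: $\frac{11658765416370881}{110275} \approx 1.0572 \cdot 10^{11}$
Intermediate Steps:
$V{\left(U,c \right)} = -634$
$p = -271$ ($p = -2 - 269 = -271$)
$x = - \frac{3}{110275}$ ($x = - \frac{9}{-634 + 331459} = - \frac{9}{330825} = \left(-9\right) \frac{1}{330825} = - \frac{3}{110275} \approx -2.7205 \cdot 10^{-5}$)
$Q{\left(C,h \right)} = 486$ ($Q{\left(C,h \right)} = 215 - -271 = 215 + 271 = 486$)
$\left(-316420 + x\right) \left(-334613 + Q{\left(350,-52 \right)}\right) = \left(-316420 - \frac{3}{110275}\right) \left(-334613 + 486\right) = \left(- \frac{34893215503}{110275}\right) \left(-334127\right) = \frac{11658765416370881}{110275}$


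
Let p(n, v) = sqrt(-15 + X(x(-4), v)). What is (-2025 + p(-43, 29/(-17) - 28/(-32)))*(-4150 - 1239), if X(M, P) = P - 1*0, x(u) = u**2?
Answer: 10912725 - 317*I*sqrt(73202)/4 ≈ 1.0913e+7 - 21442.0*I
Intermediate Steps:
X(M, P) = P (X(M, P) = P + 0 = P)
p(n, v) = sqrt(-15 + v)
(-2025 + p(-43, 29/(-17) - 28/(-32)))*(-4150 - 1239) = (-2025 + sqrt(-15 + (29/(-17) - 28/(-32))))*(-4150 - 1239) = (-2025 + sqrt(-15 + (29*(-1/17) - 28*(-1/32))))*(-5389) = (-2025 + sqrt(-15 + (-29/17 + 7/8)))*(-5389) = (-2025 + sqrt(-15 - 113/136))*(-5389) = (-2025 + sqrt(-2153/136))*(-5389) = (-2025 + I*sqrt(73202)/68)*(-5389) = 10912725 - 317*I*sqrt(73202)/4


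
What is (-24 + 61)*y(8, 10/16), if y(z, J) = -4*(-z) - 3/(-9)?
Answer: 3589/3 ≈ 1196.3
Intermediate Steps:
y(z, J) = ⅓ + 4*z (y(z, J) = -(-4)*z - 3*(-⅑) = 4*z + ⅓ = ⅓ + 4*z)
(-24 + 61)*y(8, 10/16) = (-24 + 61)*(⅓ + 4*8) = 37*(⅓ + 32) = 37*(97/3) = 3589/3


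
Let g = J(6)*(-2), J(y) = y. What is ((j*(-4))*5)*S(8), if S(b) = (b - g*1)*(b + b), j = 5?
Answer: -32000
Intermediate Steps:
g = -12 (g = 6*(-2) = -12)
S(b) = 2*b*(12 + b) (S(b) = (b - 1*(-12)*1)*(b + b) = (b + 12*1)*(2*b) = (b + 12)*(2*b) = (12 + b)*(2*b) = 2*b*(12 + b))
((j*(-4))*5)*S(8) = ((5*(-4))*5)*(2*8*(12 + 8)) = (-20*5)*(2*8*20) = -100*320 = -32000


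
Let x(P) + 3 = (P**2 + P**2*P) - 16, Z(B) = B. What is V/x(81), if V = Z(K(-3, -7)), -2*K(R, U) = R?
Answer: 3/1075966 ≈ 2.7882e-6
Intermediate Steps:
K(R, U) = -R/2
V = 3/2 (V = -1/2*(-3) = 3/2 ≈ 1.5000)
x(P) = -19 + P**2 + P**3 (x(P) = -3 + ((P**2 + P**2*P) - 16) = -3 + ((P**2 + P**3) - 16) = -3 + (-16 + P**2 + P**3) = -19 + P**2 + P**3)
V/x(81) = 3/(2*(-19 + 81**2 + 81**3)) = 3/(2*(-19 + 6561 + 531441)) = (3/2)/537983 = (3/2)*(1/537983) = 3/1075966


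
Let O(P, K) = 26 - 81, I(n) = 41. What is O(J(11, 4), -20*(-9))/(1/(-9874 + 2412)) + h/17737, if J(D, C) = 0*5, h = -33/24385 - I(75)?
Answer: 177509196315632/432516745 ≈ 4.1041e+5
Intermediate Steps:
h = -999818/24385 (h = -33/24385 - 1*41 = -33*1/24385 - 41 = -33/24385 - 41 = -999818/24385 ≈ -41.001)
J(D, C) = 0
O(P, K) = -55
O(J(11, 4), -20*(-9))/(1/(-9874 + 2412)) + h/17737 = -55/(1/(-9874 + 2412)) - 999818/24385/17737 = -55/(1/(-7462)) - 999818/24385*1/17737 = -55/(-1/7462) - 999818/432516745 = -55*(-7462) - 999818/432516745 = 410410 - 999818/432516745 = 177509196315632/432516745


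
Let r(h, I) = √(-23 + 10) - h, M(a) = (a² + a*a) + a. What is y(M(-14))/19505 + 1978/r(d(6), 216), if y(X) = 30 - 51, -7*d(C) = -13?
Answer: -135033766/604655 - 48461*I*√13/403 ≈ -223.32 - 433.57*I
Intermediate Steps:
M(a) = a + 2*a² (M(a) = (a² + a²) + a = 2*a² + a = a + 2*a²)
d(C) = 13/7 (d(C) = -⅐*(-13) = 13/7)
y(X) = -21
r(h, I) = -h + I*√13 (r(h, I) = √(-13) - h = I*√13 - h = -h + I*√13)
y(M(-14))/19505 + 1978/r(d(6), 216) = -21/19505 + 1978/(-1*13/7 + I*√13) = -21*1/19505 + 1978/(-13/7 + I*√13) = -21/19505 + 1978/(-13/7 + I*√13)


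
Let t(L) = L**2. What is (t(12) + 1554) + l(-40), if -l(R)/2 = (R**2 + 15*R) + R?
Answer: -222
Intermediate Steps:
l(R) = -32*R - 2*R**2 (l(R) = -2*((R**2 + 15*R) + R) = -2*(R**2 + 16*R) = -32*R - 2*R**2)
(t(12) + 1554) + l(-40) = (12**2 + 1554) - 2*(-40)*(16 - 40) = (144 + 1554) - 2*(-40)*(-24) = 1698 - 1920 = -222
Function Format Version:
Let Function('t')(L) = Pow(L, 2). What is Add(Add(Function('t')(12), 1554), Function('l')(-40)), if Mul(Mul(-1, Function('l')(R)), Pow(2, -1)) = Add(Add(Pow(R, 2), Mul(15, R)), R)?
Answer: -222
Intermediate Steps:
Function('l')(R) = Add(Mul(-32, R), Mul(-2, Pow(R, 2))) (Function('l')(R) = Mul(-2, Add(Add(Pow(R, 2), Mul(15, R)), R)) = Mul(-2, Add(Pow(R, 2), Mul(16, R))) = Add(Mul(-32, R), Mul(-2, Pow(R, 2))))
Add(Add(Function('t')(12), 1554), Function('l')(-40)) = Add(Add(Pow(12, 2), 1554), Mul(-2, -40, Add(16, -40))) = Add(Add(144, 1554), Mul(-2, -40, -24)) = Add(1698, -1920) = -222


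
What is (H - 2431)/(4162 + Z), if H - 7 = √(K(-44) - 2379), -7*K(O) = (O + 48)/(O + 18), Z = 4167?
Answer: -2424/8329 + I*√19700317/757939 ≈ -0.29103 + 0.005856*I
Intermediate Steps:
K(O) = -(48 + O)/(7*(18 + O)) (K(O) = -(O + 48)/(7*(O + 18)) = -(48 + O)/(7*(18 + O)))
H = 7 + I*√19700317/91 (H = 7 + √((-48 - 1*(-44))/(7*(18 - 44)) - 2379) = 7 + √((⅐)*(-48 + 44)/(-26) - 2379) = 7 + √((⅐)*(-1/26)*(-4) - 2379) = 7 + √(2/91 - 2379) = 7 + √(-216487/91) = 7 + I*√19700317/91 ≈ 7.0 + 48.775*I)
(H - 2431)/(4162 + Z) = ((7 + I*√19700317/91) - 2431)/(4162 + 4167) = (-2424 + I*√19700317/91)/8329 = (-2424 + I*√19700317/91)*(1/8329) = -2424/8329 + I*√19700317/757939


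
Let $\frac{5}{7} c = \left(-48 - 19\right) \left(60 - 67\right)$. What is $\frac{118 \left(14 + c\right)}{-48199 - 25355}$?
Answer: $- \frac{197827}{183885} \approx -1.0758$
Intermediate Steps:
$c = \frac{3283}{5}$ ($c = \frac{7 \left(-48 - 19\right) \left(60 - 67\right)}{5} = \frac{7 \left(\left(-67\right) \left(-7\right)\right)}{5} = \frac{7}{5} \cdot 469 = \frac{3283}{5} \approx 656.6$)
$\frac{118 \left(14 + c\right)}{-48199 - 25355} = \frac{118 \left(14 + \frac{3283}{5}\right)}{-48199 - 25355} = \frac{118 \cdot \frac{3353}{5}}{-73554} = \frac{395654}{5} \left(- \frac{1}{73554}\right) = - \frac{197827}{183885}$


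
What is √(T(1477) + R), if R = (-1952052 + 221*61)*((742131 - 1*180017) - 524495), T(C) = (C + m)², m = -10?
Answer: 2*I*√18231237590 ≈ 2.7005e+5*I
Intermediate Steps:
T(C) = (-10 + C)² (T(C) = (C - 10)² = (-10 + C)²)
R = -72927102449 (R = (-1952052 + 13481)*((742131 - 180017) - 524495) = -1938571*(562114 - 524495) = -1938571*37619 = -72927102449)
√(T(1477) + R) = √((-10 + 1477)² - 72927102449) = √(1467² - 72927102449) = √(2152089 - 72927102449) = √(-72924950360) = 2*I*√18231237590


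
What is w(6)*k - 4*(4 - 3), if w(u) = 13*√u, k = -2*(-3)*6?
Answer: -4 + 468*√6 ≈ 1142.4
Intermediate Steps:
k = 36 (k = 6*6 = 36)
w(6)*k - 4*(4 - 3) = (13*√6)*36 - 4*(4 - 3) = 468*√6 - 4*1 = 468*√6 - 4 = -4 + 468*√6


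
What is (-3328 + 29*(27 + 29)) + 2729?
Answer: 1025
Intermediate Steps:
(-3328 + 29*(27 + 29)) + 2729 = (-3328 + 29*56) + 2729 = (-3328 + 1624) + 2729 = -1704 + 2729 = 1025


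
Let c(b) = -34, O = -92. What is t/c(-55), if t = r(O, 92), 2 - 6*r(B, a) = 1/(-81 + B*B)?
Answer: -16765/1710132 ≈ -0.0098033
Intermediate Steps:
r(B, a) = 1/3 - 1/(6*(-81 + B**2)) (r(B, a) = 1/3 - 1/(6*(-81 + B*B)) = 1/3 - 1/(6*(-81 + B**2)))
t = 16765/50298 (t = (-163 + 2*(-92)**2)/(6*(-81 + (-92)**2)) = (-163 + 2*8464)/(6*(-81 + 8464)) = (1/6)*(-163 + 16928)/8383 = (1/6)*(1/8383)*16765 = 16765/50298 ≈ 0.33331)
t/c(-55) = (16765/50298)/(-34) = (16765/50298)*(-1/34) = -16765/1710132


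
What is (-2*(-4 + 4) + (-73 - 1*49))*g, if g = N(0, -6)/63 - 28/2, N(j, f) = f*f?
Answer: 11468/7 ≈ 1638.3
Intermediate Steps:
N(j, f) = f²
g = -94/7 (g = (-6)²/63 - 28/2 = 36*(1/63) - 28*½ = 4/7 - 14 = -94/7 ≈ -13.429)
(-2*(-4 + 4) + (-73 - 1*49))*g = (-2*(-4 + 4) + (-73 - 1*49))*(-94/7) = (-2*0 + (-73 - 49))*(-94/7) = (0 - 122)*(-94/7) = -122*(-94/7) = 11468/7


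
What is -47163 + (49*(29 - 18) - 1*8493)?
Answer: -55117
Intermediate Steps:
-47163 + (49*(29 - 18) - 1*8493) = -47163 + (49*11 - 8493) = -47163 + (539 - 8493) = -47163 - 7954 = -55117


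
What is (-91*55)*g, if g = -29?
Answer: 145145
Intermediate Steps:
(-91*55)*g = -91*55*(-29) = -5005*(-29) = 145145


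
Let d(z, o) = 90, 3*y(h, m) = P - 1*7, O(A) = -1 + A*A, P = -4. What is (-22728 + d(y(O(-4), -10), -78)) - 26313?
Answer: -48951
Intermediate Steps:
O(A) = -1 + A**2
y(h, m) = -11/3 (y(h, m) = (-4 - 1*7)/3 = (-4 - 7)/3 = (1/3)*(-11) = -11/3)
(-22728 + d(y(O(-4), -10), -78)) - 26313 = (-22728 + 90) - 26313 = -22638 - 26313 = -48951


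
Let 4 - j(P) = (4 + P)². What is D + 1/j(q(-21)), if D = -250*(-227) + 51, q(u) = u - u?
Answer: 681611/12 ≈ 56801.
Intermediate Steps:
q(u) = 0
j(P) = 4 - (4 + P)²
D = 56801 (D = 56750 + 51 = 56801)
D + 1/j(q(-21)) = 56801 + 1/(4 - (4 + 0)²) = 56801 + 1/(4 - 1*4²) = 56801 + 1/(4 - 1*16) = 56801 + 1/(4 - 16) = 56801 + 1/(-12) = 56801 - 1/12 = 681611/12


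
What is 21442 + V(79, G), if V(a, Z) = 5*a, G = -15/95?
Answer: 21837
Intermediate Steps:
G = -3/19 (G = -15*1/95 = -3/19 ≈ -0.15789)
21442 + V(79, G) = 21442 + 5*79 = 21442 + 395 = 21837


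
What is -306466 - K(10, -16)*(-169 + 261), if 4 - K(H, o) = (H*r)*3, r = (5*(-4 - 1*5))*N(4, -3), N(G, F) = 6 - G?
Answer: -555234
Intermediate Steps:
r = -90 (r = (5*(-4 - 1*5))*(6 - 1*4) = (5*(-4 - 5))*(6 - 4) = (5*(-9))*2 = -45*2 = -90)
K(H, o) = 4 + 270*H (K(H, o) = 4 - H*(-90)*3 = 4 - (-90*H)*3 = 4 - (-270)*H = 4 + 270*H)
-306466 - K(10, -16)*(-169 + 261) = -306466 - (4 + 270*10)*(-169 + 261) = -306466 - (4 + 2700)*92 = -306466 - 2704*92 = -306466 - 1*248768 = -306466 - 248768 = -555234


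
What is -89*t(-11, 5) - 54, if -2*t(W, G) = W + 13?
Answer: 35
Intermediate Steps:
t(W, G) = -13/2 - W/2 (t(W, G) = -(W + 13)/2 = -(13 + W)/2 = -13/2 - W/2)
-89*t(-11, 5) - 54 = -89*(-13/2 - 1/2*(-11)) - 54 = -89*(-13/2 + 11/2) - 54 = -89*(-1) - 54 = 89 - 54 = 35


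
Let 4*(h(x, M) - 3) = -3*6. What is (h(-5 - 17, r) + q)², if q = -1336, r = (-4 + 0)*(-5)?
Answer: 7155625/4 ≈ 1.7889e+6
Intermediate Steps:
r = 20 (r = -4*(-5) = 20)
h(x, M) = -3/2 (h(x, M) = 3 + (-3*6)/4 = 3 + (¼)*(-18) = 3 - 9/2 = -3/2)
(h(-5 - 17, r) + q)² = (-3/2 - 1336)² = (-2675/2)² = 7155625/4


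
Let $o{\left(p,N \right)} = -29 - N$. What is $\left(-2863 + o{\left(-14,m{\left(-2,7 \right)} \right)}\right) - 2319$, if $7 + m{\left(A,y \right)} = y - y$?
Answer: $-5204$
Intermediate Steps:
$m{\left(A,y \right)} = -7$ ($m{\left(A,y \right)} = -7 + \left(y - y\right) = -7 + 0 = -7$)
$\left(-2863 + o{\left(-14,m{\left(-2,7 \right)} \right)}\right) - 2319 = \left(-2863 - 22\right) - 2319 = -2885 - 2319 = -5204$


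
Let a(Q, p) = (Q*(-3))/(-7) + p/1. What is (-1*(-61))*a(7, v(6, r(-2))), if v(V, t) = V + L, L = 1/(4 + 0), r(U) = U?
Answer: 2257/4 ≈ 564.25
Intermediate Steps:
L = ¼ (L = 1/4 = ¼ ≈ 0.25000)
v(V, t) = ¼ + V (v(V, t) = V + ¼ = ¼ + V)
a(Q, p) = p + 3*Q/7 (a(Q, p) = -3*Q*(-⅐) + p*1 = 3*Q/7 + p = p + 3*Q/7)
(-1*(-61))*a(7, v(6, r(-2))) = (-1*(-61))*((¼ + 6) + (3/7)*7) = 61*(25/4 + 3) = 61*(37/4) = 2257/4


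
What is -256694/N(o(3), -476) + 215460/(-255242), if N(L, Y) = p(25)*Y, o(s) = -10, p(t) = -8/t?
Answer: -409699430095/242990384 ≈ -1686.1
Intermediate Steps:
N(L, Y) = -8*Y/25 (N(L, Y) = (-8/25)*Y = (-8*1/25)*Y = -8*Y/25)
-256694/N(o(3), -476) + 215460/(-255242) = -256694/((-8/25*(-476))) + 215460/(-255242) = -256694/3808/25 + 215460*(-1/255242) = -256694*25/3808 - 107730/127621 = -3208675/1904 - 107730/127621 = -409699430095/242990384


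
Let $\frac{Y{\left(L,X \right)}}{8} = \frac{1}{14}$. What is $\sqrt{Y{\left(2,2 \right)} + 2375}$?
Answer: $\frac{\sqrt{116403}}{7} \approx 48.74$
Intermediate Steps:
$Y{\left(L,X \right)} = \frac{4}{7}$ ($Y{\left(L,X \right)} = \frac{8}{14} = 8 \cdot \frac{1}{14} = \frac{4}{7}$)
$\sqrt{Y{\left(2,2 \right)} + 2375} = \sqrt{\frac{4}{7} + 2375} = \sqrt{\frac{16629}{7}} = \frac{\sqrt{116403}}{7}$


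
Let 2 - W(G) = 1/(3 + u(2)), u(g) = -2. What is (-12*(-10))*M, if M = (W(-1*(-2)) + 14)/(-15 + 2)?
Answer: -1800/13 ≈ -138.46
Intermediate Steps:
W(G) = 1 (W(G) = 2 - 1/(3 - 2) = 2 - 1/1 = 2 - 1*1 = 2 - 1 = 1)
M = -15/13 (M = (1 + 14)/(-15 + 2) = 15/(-13) = 15*(-1/13) = -15/13 ≈ -1.1538)
(-12*(-10))*M = -12*(-10)*(-15/13) = 120*(-15/13) = -1800/13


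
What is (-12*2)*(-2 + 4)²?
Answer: -96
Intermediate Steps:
(-12*2)*(-2 + 4)² = -24*2² = -24*4 = -96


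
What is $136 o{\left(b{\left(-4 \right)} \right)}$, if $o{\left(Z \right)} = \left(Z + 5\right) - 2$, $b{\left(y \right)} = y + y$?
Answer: $-680$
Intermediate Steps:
$b{\left(y \right)} = 2 y$
$o{\left(Z \right)} = 3 + Z$ ($o{\left(Z \right)} = \left(5 + Z\right) - 2 = 3 + Z$)
$136 o{\left(b{\left(-4 \right)} \right)} = 136 \left(3 + 2 \left(-4\right)\right) = 136 \left(3 - 8\right) = 136 \left(-5\right) = -680$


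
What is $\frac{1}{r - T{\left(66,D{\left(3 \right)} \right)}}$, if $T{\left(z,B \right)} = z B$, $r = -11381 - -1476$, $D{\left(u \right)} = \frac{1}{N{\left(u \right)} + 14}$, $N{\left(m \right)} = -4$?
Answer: $- \frac{5}{49558} \approx -0.00010089$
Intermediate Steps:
$D{\left(u \right)} = \frac{1}{10}$ ($D{\left(u \right)} = \frac{1}{-4 + 14} = \frac{1}{10}$)
$r = -9905$ ($r = -11381 + 1476 = -9905$)
$T{\left(z,B \right)} = B z$
$\frac{1}{r - T{\left(66,D{\left(3 \right)} \right)}} = \frac{1}{-9905 - \frac{1}{10} \cdot 66} = \frac{1}{-9905 - \frac{33}{5}} = \frac{1}{- \frac{49558}{5}} = - \frac{5}{49558}$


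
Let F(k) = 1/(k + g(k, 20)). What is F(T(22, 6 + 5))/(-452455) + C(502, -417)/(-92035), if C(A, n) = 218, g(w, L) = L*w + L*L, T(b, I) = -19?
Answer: -3949089/1665667837 ≈ -0.0023709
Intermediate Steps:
g(w, L) = L² + L*w (g(w, L) = L*w + L² = L² + L*w)
F(k) = 1/(400 + 21*k) (F(k) = 1/(k + 20*(20 + k)) = 1/(k + (400 + 20*k)) = 1/(400 + 21*k))
F(T(22, 6 + 5))/(-452455) + C(502, -417)/(-92035) = 1/((400 + 21*(-19))*(-452455)) + 218/(-92035) = -1/452455/(400 - 399) + 218*(-1/92035) = -1/452455/1 - 218/92035 = 1*(-1/452455) - 218/92035 = -1/452455 - 218/92035 = -3949089/1665667837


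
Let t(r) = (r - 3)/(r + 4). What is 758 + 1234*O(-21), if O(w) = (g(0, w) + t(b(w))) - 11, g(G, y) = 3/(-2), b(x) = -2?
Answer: -17752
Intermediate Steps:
g(G, y) = -3/2 (g(G, y) = 3*(-1/2) = -3/2)
t(r) = (-3 + r)/(4 + r)
O(w) = -15 (O(w) = (-3/2 + (-3 - 2)/(4 - 2)) - 11 = (-3/2 - 5/2) - 11 = -4 - 11 = -15)
758 + 1234*O(-21) = 758 + 1234*(-15) = 758 - 18510 = -17752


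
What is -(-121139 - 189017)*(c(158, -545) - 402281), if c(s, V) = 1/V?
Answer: -67999577190776/545 ≈ -1.2477e+11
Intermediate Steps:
-(-121139 - 189017)*(c(158, -545) - 402281) = -(-121139 - 189017)*(1/(-545) - 402281) = -(-310156)*(-1/545 - 402281) = -(-310156)*(-219243146)/545 = -1*67999577190776/545 = -67999577190776/545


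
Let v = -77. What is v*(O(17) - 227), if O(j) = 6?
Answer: 17017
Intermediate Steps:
v*(O(17) - 227) = -77*(6 - 227) = -77*(-221) = 17017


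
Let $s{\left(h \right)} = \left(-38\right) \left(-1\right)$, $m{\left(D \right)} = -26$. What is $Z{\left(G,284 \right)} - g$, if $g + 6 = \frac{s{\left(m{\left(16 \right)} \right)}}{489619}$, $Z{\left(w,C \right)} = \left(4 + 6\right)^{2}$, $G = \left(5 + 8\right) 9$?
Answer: $\frac{51899576}{489619} \approx 106.0$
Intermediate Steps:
$G = 117$ ($G = 13 \cdot 9 = 117$)
$s{\left(h \right)} = 38$
$Z{\left(w,C \right)} = 100$ ($Z{\left(w,C \right)} = 10^{2} = 100$)
$g = - \frac{2937676}{489619}$ ($g = -6 + \frac{38}{489619} = - \frac{2937676}{489619} \approx -5.9999$)
$Z{\left(G,284 \right)} - g = 100 - - \frac{2937676}{489619} = 100 + \frac{2937676}{489619} = \frac{51899576}{489619}$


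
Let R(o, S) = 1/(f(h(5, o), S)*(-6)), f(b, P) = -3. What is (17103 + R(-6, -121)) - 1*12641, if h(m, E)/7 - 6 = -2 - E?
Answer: 80317/18 ≈ 4462.1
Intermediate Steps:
h(m, E) = 28 - 7*E (h(m, E) = 42 + 7*(-2 - E) = 42 + (-14 - 7*E) = 28 - 7*E)
R(o, S) = 1/18 (R(o, S) = 1/(-3*(-6)) = 1/18)
(17103 + R(-6, -121)) - 1*12641 = (17103 + 1/18) - 1*12641 = 307855/18 - 12641 = 80317/18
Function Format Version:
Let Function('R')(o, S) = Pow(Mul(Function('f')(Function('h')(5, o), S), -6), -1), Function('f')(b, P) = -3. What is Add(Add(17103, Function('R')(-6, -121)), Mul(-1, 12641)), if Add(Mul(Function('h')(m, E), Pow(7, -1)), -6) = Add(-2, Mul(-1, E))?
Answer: Rational(80317, 18) ≈ 4462.1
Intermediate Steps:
Function('h')(m, E) = Add(28, Mul(-7, E)) (Function('h')(m, E) = Add(42, Mul(7, Add(-2, Mul(-1, E)))) = Add(42, Add(-14, Mul(-7, E))) = Add(28, Mul(-7, E)))
Function('R')(o, S) = Rational(1, 18) (Function('R')(o, S) = Pow(Mul(-3, -6), -1) = Pow(18, -1) = Rational(1, 18))
Add(Add(17103, Function('R')(-6, -121)), Mul(-1, 12641)) = Add(Add(17103, Rational(1, 18)), Mul(-1, 12641)) = Add(Rational(307855, 18), -12641) = Rational(80317, 18)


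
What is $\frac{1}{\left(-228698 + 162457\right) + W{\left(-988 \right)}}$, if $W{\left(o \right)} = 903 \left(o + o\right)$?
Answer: $- \frac{1}{1850569} \approx -5.4037 \cdot 10^{-7}$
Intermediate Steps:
$W{\left(o \right)} = 1806 o$ ($W{\left(o \right)} = 903 \cdot 2 o = 1806 o$)
$\frac{1}{\left(-228698 + 162457\right) + W{\left(-988 \right)}} = \frac{1}{\left(-228698 + 162457\right) + 1806 \left(-988\right)} = \frac{1}{-66241 - 1784328} = \frac{1}{-1850569} = - \frac{1}{1850569}$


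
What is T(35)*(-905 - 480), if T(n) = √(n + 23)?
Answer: -1385*√58 ≈ -10548.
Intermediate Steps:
T(n) = √(23 + n)
T(35)*(-905 - 480) = √(23 + 35)*(-905 - 480) = √58*(-1385) = -1385*√58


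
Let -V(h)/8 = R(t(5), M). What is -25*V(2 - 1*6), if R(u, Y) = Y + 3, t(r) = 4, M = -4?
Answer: -200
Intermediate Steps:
R(u, Y) = 3 + Y
V(h) = 8 (V(h) = -8*(3 - 4) = -8*(-1) = 8)
-25*V(2 - 1*6) = -25*8 = -200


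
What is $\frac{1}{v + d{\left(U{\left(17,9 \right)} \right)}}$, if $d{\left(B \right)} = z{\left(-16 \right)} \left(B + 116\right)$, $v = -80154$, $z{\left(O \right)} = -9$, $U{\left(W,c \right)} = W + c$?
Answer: $- \frac{1}{81432} \approx -1.228 \cdot 10^{-5}$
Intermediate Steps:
$d{\left(B \right)} = -1044 - 9 B$ ($d{\left(B \right)} = - 9 \left(B + 116\right) = - 9 \left(116 + B\right) = -1044 - 9 B$)
$\frac{1}{v + d{\left(U{\left(17,9 \right)} \right)}} = \frac{1}{-80154 - \left(1044 + 9 \left(17 + 9\right)\right)} = \frac{1}{-80154 - 1278} = \frac{1}{-81432} = - \frac{1}{81432}$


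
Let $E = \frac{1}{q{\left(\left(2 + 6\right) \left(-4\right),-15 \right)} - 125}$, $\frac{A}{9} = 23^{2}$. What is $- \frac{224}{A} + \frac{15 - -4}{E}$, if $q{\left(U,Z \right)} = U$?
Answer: $- \frac{14202287}{4761} \approx -2983.0$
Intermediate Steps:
$A = 4761$ ($A = 9 \cdot 23^{2} = 9 \cdot 529 = 4761$)
$E = - \frac{1}{157}$ ($E = \frac{1}{\left(2 + 6\right) \left(-4\right) - 125} = \frac{1}{8 \left(-4\right) - 125} = \frac{1}{-32 - 125} = \frac{1}{-157} = - \frac{1}{157} \approx -0.0063694$)
$- \frac{224}{A} + \frac{15 - -4}{E} = - \frac{224}{4761} + \frac{15 - -4}{- \frac{1}{157}} = \left(-224\right) \frac{1}{4761} + \left(15 + 4\right) \left(-157\right) = - \frac{224}{4761} + 19 \left(-157\right) = - \frac{224}{4761} - 2983 = - \frac{14202287}{4761}$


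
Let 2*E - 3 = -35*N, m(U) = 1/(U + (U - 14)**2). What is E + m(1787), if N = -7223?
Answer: 397580523665/3145316 ≈ 1.2640e+5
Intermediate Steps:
m(U) = 1/(U + (-14 + U)**2)
E = 126404 (E = 3/2 + (-35*(-7223))/2 = 3/2 + (1/2)*252805 = 3/2 + 252805/2 = 126404)
E + m(1787) = 126404 + 1/(1787 + (-14 + 1787)**2) = 126404 + 1/(1787 + 1773**2) = 126404 + 1/(1787 + 3143529) = 126404 + 1/3145316 = 397580523665/3145316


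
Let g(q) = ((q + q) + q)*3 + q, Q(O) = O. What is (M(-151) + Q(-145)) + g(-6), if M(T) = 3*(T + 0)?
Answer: -658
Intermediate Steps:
g(q) = 10*q (g(q) = (2*q + q)*3 + q = (3*q)*3 + q = 9*q + q = 10*q)
M(T) = 3*T
(M(-151) + Q(-145)) + g(-6) = (3*(-151) - 145) + 10*(-6) = (-453 - 145) - 60 = -598 - 60 = -658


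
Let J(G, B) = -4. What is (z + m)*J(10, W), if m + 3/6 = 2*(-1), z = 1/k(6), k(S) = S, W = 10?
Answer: 28/3 ≈ 9.3333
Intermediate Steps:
z = 1/6 ≈ 0.16667
m = -5/2 (m = -1/2 + 2*(-1) = -1/2 - 2 = -5/2 ≈ -2.5000)
(z + m)*J(10, W) = (1/6 - 5/2)*(-4) = -7/3*(-4) = 28/3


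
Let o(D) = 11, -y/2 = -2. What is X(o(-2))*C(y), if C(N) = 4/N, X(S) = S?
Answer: 11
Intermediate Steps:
y = 4 (y = -2*(-2) = 4)
X(o(-2))*C(y) = 11*(4/4) = 11*(4*(1/4)) = 11*1 = 11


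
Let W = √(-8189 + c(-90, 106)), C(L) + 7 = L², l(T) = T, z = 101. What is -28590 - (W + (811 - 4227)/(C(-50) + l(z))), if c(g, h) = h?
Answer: -37079522/1297 - I*√8083 ≈ -28589.0 - 89.906*I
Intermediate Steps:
C(L) = -7 + L²
W = I*√8083 (W = √(-8189 + 106) = √(-8083) = I*√8083 ≈ 89.906*I)
-28590 - (W + (811 - 4227)/(C(-50) + l(z))) = -28590 - (I*√8083 + (811 - 4227)/((-7 + (-50)²) + 101)) = -28590 - (I*√8083 - 3416/((-7 + 2500) + 101)) = -28590 - (I*√8083 - 3416/(2493 + 101)) = -28590 - (I*√8083 - 3416/2594) = -28590 - (I*√8083 - 3416*1/2594) = -28590 - (I*√8083 - 1708/1297) = -28590 - (-1708/1297 + I*√8083) = -28590 + (1708/1297 - I*√8083) = -37079522/1297 - I*√8083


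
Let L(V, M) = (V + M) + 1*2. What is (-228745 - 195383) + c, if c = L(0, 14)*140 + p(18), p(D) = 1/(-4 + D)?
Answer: -5906431/14 ≈ -4.2189e+5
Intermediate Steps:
L(V, M) = 2 + M + V (L(V, M) = (M + V) + 2 = 2 + M + V)
c = 31361/14 (c = (2 + 14 + 0)*140 + 1/(-4 + 18) = 16*140 + 1/14 = 2240 + 1/14 = 31361/14 ≈ 2240.1)
(-228745 - 195383) + c = (-228745 - 195383) + 31361/14 = -424128 + 31361/14 = -5906431/14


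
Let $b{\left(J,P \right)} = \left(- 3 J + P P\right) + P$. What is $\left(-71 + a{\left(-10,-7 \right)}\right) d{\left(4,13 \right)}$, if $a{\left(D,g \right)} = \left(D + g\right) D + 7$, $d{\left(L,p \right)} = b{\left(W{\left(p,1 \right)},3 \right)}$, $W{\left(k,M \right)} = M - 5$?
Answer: $2544$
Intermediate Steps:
$W{\left(k,M \right)} = -5 + M$ ($W{\left(k,M \right)} = M - 5 = -5 + M$)
$b{\left(J,P \right)} = P + P^{2} - 3 J$ ($b{\left(J,P \right)} = \left(- 3 J + P^{2}\right) + P = \left(P^{2} - 3 J\right) + P = P + P^{2} - 3 J$)
$d{\left(L,p \right)} = 24$ ($d{\left(L,p \right)} = 3 + 3^{2} - 3 \left(-5 + 1\right) = 3 + 9 - -12 = 3 + 9 + 12 = 24$)
$a{\left(D,g \right)} = 7 + D \left(D + g\right)$ ($a{\left(D,g \right)} = D \left(D + g\right) + 7 = 7 + D \left(D + g\right)$)
$\left(-71 + a{\left(-10,-7 \right)}\right) d{\left(4,13 \right)} = \left(-71 + \left(7 + \left(-10\right)^{2} - -70\right)\right) 24 = \left(-71 + \left(7 + 100 + 70\right)\right) 24 = \left(-71 + 177\right) 24 = 106 \cdot 24 = 2544$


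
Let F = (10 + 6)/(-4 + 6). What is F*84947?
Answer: 679576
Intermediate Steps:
F = 8 (F = 16/2 = 16*(½) = 8)
F*84947 = 8*84947 = 679576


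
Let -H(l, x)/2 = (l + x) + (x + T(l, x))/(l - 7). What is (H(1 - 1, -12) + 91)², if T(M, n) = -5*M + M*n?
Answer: 609961/49 ≈ 12448.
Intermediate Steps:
H(l, x) = -2*l - 2*x - 2*(x + l*(-5 + x))/(-7 + l) (H(l, x) = -2*((l + x) + (x + l*(-5 + x))/(l - 7)) = -2*((l + x) + (x + l*(-5 + x))/(-7 + l)) = -2*(l + x + (x + l*(-5 + x))/(-7 + l)) = -2*l - 2*x - 2*(x + l*(-5 + x))/(-7 + l))
(H(1 - 1, -12) + 91)² = (2*(-(1 - 1)² + 6*(-12) + 12*(1 - 1) - 2*(1 - 1)*(-12))/(-7 + (1 - 1)) + 91)² = (2*(-1*0² - 72 + 12*0 - 2*0*(-12))/(-7 + 0) + 91)² = (2*(-1*0 - 72 + 0 + 0)/(-7) + 91)² = (2*(-⅐)*(0 - 72 + 0 + 0) + 91)² = (2*(-⅐)*(-72) + 91)² = (144/7 + 91)² = (781/7)² = 609961/49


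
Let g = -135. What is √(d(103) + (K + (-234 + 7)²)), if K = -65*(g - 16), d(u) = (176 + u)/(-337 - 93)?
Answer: 3*√1260265070/430 ≈ 247.68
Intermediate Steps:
d(u) = -88/215 - u/430 (d(u) = (176 + u)/(-430) = (176 + u)*(-1/430) = -88/215 - u/430)
K = 9815 (K = -65*(-135 - 16) = -65*(-151) = 9815)
√(d(103) + (K + (-234 + 7)²)) = √((-88/215 - 1/430*103) + (9815 + (-234 + 7)²)) = √((-88/215 - 103/430) + (9815 + (-227)²)) = √(-279/430 + (9815 + 51529)) = √(-279/430 + 61344) = √(26377641/430) = 3*√1260265070/430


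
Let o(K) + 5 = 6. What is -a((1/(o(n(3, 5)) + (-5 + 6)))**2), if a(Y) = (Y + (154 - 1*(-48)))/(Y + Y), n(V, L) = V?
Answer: -809/2 ≈ -404.50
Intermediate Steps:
o(K) = 1 (o(K) = -5 + 6 = 1)
a(Y) = (202 + Y)/(2*Y) (a(Y) = (Y + (154 + 48))/((2*Y)) = (Y + 202)*(1/(2*Y)) = (202 + Y)*(1/(2*Y)) = (202 + Y)/(2*Y))
-a((1/(o(n(3, 5)) + (-5 + 6)))**2) = -(202 + (1/(1 + (-5 + 6)))**2)/(2*((1/(1 + (-5 + 6)))**2)) = -(202 + (1/(1 + 1))**2)/(2*((1/(1 + 1))**2)) = -(202 + (1/2)**2)/(2*((1/2)**2)) = -(202 + 1/4)/(2*1/4) = -4*809/(2*4) = -1*809/2 = -809/2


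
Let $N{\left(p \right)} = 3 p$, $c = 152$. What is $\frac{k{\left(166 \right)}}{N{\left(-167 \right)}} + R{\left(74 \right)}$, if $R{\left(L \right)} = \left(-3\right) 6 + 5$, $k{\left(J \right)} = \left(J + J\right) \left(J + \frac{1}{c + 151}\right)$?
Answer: $- \frac{18672707}{151803} \approx -123.01$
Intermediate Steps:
$k{\left(J \right)} = 2 J \left(\frac{1}{303} + J\right)$ ($k{\left(J \right)} = \left(J + J\right) \left(J + \frac{1}{152 + 151}\right) = 2 J \left(J + \frac{1}{303}\right) = 2 J \left(\frac{1}{303} + J\right)$)
$R{\left(L \right)} = -13$ ($R{\left(L \right)} = -18 + 5 = -13$)
$\frac{k{\left(166 \right)}}{N{\left(-167 \right)}} + R{\left(74 \right)} = \frac{\frac{2}{303} \cdot 166 \left(1 + 303 \cdot 166\right)}{3 \left(-167\right)} - 13 = \frac{\frac{2}{303} \cdot 166 \left(1 + 50298\right)}{-501} - 13 = \frac{2}{303} \cdot 166 \cdot 50299 \left(- \frac{1}{501}\right) - 13 = \frac{16699268}{303} \left(- \frac{1}{501}\right) - 13 = - \frac{16699268}{151803} - 13 = - \frac{18672707}{151803}$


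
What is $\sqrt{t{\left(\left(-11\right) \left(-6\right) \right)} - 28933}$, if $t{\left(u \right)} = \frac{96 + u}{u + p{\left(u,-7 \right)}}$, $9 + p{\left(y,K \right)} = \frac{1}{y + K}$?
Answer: $\frac{i \sqrt{97321054}}{58} \approx 170.09 i$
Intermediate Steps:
$p{\left(y,K \right)} = -9 + \frac{1}{K + y}$ ($p{\left(y,K \right)} = -9 + \frac{1}{y + K} = -9 + \frac{1}{K + y}$)
$t{\left(u \right)} = \frac{96 + u}{u + \frac{64 - 9 u}{-7 + u}}$ ($t{\left(u \right)} = \frac{96 + u}{u + \frac{1 - -63 - 9 u}{-7 + u}} = \frac{96 + u}{u + \frac{1 + 63 - 9 u}{-7 + u}} = \frac{96 + u}{u + \frac{64 - 9 u}{-7 + u}}$)
$\sqrt{t{\left(\left(-11\right) \left(-6\right) \right)} - 28933} = \sqrt{\frac{\left(-7 - -66\right) \left(96 - -66\right)}{64 - 9 \left(\left(-11\right) \left(-6\right)\right) + \left(-11\right) \left(-6\right) \left(-7 - -66\right)} - 28933} = \sqrt{\frac{\left(-7 + 66\right) \left(96 + 66\right)}{64 - 594 + 66 \left(-7 + 66\right)} - 28933} = \sqrt{\frac{1}{64 - 594 + 66 \cdot 59} \cdot 59 \cdot 162 - 28933} = \sqrt{\frac{1}{64 - 594 + 3894} \cdot 59 \cdot 162 - 28933} = \sqrt{\frac{1}{3364} \cdot 59 \cdot 162 - 28933} = \sqrt{\frac{4779}{1682} - 28933} = \sqrt{- \frac{48660527}{1682}} = \frac{i \sqrt{97321054}}{58}$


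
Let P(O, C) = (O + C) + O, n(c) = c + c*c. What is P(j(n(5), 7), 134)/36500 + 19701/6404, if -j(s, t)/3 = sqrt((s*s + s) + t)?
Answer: 179986159/58436500 - 3*sqrt(937)/18250 ≈ 3.0750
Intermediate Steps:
n(c) = c + c**2
j(s, t) = -3*sqrt(s + t + s**2) (j(s, t) = -3*sqrt((s*s + s) + t) = -3*sqrt((s**2 + s) + t) = -3*sqrt((s + s**2) + t) = -3*sqrt(s + t + s**2))
P(O, C) = C + 2*O (P(O, C) = (C + O) + O = C + 2*O)
P(j(n(5), 7), 134)/36500 + 19701/6404 = (134 + 2*(-3*sqrt(5*(1 + 5) + 7 + (5*(1 + 5))**2)))/36500 + 19701/6404 = (134 + 2*(-3*sqrt(5*6 + 7 + (5*6)**2)))*(1/36500) + 19701*(1/6404) = (134 + 2*(-3*sqrt(30 + 7 + 30**2)))*(1/36500) + 19701/6404 = (134 + 2*(-3*sqrt(30 + 7 + 900)))*(1/36500) + 19701/6404 = (134 + 2*(-3*sqrt(937)))*(1/36500) + 19701/6404 = (134 - 6*sqrt(937))*(1/36500) + 19701/6404 = (67/18250 - 3*sqrt(937)/18250) + 19701/6404 = 179986159/58436500 - 3*sqrt(937)/18250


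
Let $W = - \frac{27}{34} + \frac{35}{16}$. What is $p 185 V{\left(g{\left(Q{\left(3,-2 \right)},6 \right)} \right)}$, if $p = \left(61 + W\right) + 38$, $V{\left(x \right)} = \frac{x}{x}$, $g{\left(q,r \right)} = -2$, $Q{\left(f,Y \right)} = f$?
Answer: $\frac{5051795}{272} \approx 18573.0$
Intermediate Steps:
$W = \frac{379}{272}$ ($W = \left(-27\right) \frac{1}{34} + 35 \cdot \frac{1}{16} = - \frac{27}{34} + \frac{35}{16} = \frac{379}{272} \approx 1.3934$)
$V{\left(x \right)} = 1$
$p = \frac{27307}{272}$ ($p = \left(61 + \frac{379}{272}\right) + 38 = \frac{16971}{272} + 38 = \frac{27307}{272} \approx 100.39$)
$p 185 V{\left(g{\left(Q{\left(3,-2 \right)},6 \right)} \right)} = \frac{27307}{272} \cdot 185 \cdot 1 = \frac{5051795}{272} \cdot 1 = \frac{5051795}{272}$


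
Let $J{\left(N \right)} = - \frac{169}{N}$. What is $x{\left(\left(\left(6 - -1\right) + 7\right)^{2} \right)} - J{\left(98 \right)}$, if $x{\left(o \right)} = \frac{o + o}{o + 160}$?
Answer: $\frac{24645}{8722} \approx 2.8256$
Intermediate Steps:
$x{\left(o \right)} = \frac{2 o}{160 + o}$
$x{\left(\left(\left(6 - -1\right) + 7\right)^{2} \right)} - J{\left(98 \right)} = \frac{2 \left(\left(6 - -1\right) + 7\right)^{2}}{160 + \left(\left(6 - -1\right) + 7\right)^{2}} - - \frac{169}{98} = \frac{2 \left(\left(6 + 1\right) + 7\right)^{2}}{160 + \left(\left(6 + 1\right) + 7\right)^{2}} - \left(-169\right) \frac{1}{98} = \frac{2 \left(7 + 7\right)^{2}}{160 + \left(7 + 7\right)^{2}} - - \frac{169}{98} = \frac{2 \cdot 14^{2}}{160 + 14^{2}} + \frac{169}{98} = 2 \cdot 196 \frac{1}{160 + 196} + \frac{169}{98} = 2 \cdot 196 \cdot \frac{1}{356} + \frac{169}{98} = \frac{98}{89} + \frac{169}{98} = \frac{24645}{8722}$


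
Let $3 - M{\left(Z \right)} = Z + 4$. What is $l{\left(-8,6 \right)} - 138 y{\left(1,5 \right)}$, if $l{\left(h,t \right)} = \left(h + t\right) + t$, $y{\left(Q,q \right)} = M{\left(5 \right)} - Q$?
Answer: $970$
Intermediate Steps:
$M{\left(Z \right)} = -1 - Z$ ($M{\left(Z \right)} = 3 - \left(Z + 4\right) = 3 - \left(4 + Z\right) = -1 - Z$)
$y{\left(Q,q \right)} = -6 - Q$ ($y{\left(Q,q \right)} = \left(-1 - 5\right) - Q = -6 - Q$)
$l{\left(h,t \right)} = h + 2 t$
$l{\left(-8,6 \right)} - 138 y{\left(1,5 \right)} = \left(-8 + 2 \cdot 6\right) - 138 \left(-6 - 1\right) = \left(-8 + 12\right) - 138 \left(-6 - 1\right) = 4 - -966 = 4 + 966 = 970$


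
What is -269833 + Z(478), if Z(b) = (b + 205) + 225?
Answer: -268925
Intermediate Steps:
Z(b) = 430 + b (Z(b) = (205 + b) + 225 = 430 + b)
-269833 + Z(478) = -269833 + (430 + 478) = -269833 + 908 = -268925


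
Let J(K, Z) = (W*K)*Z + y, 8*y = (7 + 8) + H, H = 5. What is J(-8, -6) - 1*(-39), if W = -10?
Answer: -877/2 ≈ -438.50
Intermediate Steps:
y = 5/2 (y = ((7 + 8) + 5)/8 = (15 + 5)/8 = (⅛)*20 = 5/2 ≈ 2.5000)
J(K, Z) = 5/2 - 10*K*Z (J(K, Z) = (-10*K)*Z + 5/2 = -10*K*Z + 5/2 = 5/2 - 10*K*Z)
J(-8, -6) - 1*(-39) = (5/2 - 10*(-8)*(-6)) - 1*(-39) = (5/2 - 480) + 39 = -955/2 + 39 = -877/2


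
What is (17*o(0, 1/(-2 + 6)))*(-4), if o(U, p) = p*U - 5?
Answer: 340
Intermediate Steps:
o(U, p) = -5 + U*p (o(U, p) = U*p - 5 = -5 + U*p)
(17*o(0, 1/(-2 + 6)))*(-4) = (17*(-5 + 0/(-2 + 6)))*(-4) = (17*(-5 + 0/4))*(-4) = (17*(-5 + 0*(1/4)))*(-4) = (17*(-5 + 0))*(-4) = (17*(-5))*(-4) = -85*(-4) = 340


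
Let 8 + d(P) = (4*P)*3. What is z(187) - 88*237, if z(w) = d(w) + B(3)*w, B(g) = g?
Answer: -18059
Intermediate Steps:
d(P) = -8 + 12*P (d(P) = -8 + (4*P)*3 = -8 + 12*P)
z(w) = -8 + 15*w (z(w) = (-8 + 12*w) + 3*w = -8 + 15*w)
z(187) - 88*237 = (-8 + 15*187) - 88*237 = (-8 + 2805) - 1*20856 = 2797 - 20856 = -18059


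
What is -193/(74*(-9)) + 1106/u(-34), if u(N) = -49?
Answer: -103877/4662 ≈ -22.282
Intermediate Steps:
-193/(74*(-9)) + 1106/u(-34) = -193/(74*(-9)) + 1106/(-49) = -193/(-666) + 1106*(-1/49) = -193*(-1/666) - 158/7 = 193/666 - 158/7 = -103877/4662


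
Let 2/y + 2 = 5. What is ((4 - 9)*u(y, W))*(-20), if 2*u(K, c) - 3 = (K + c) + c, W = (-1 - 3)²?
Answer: 5350/3 ≈ 1783.3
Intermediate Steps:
y = ⅔ (y = 2/(-2 + 5) = 2/3 = 2*(⅓) = ⅔ ≈ 0.66667)
W = 16 (W = (-4)² = 16)
u(K, c) = 3/2 + c + K/2 (u(K, c) = 3/2 + ((K + c) + c)/2 = 3/2 + (K + 2*c)/2 = 3/2 + (c + K/2) = 3/2 + c + K/2)
((4 - 9)*u(y, W))*(-20) = ((4 - 9)*(3/2 + 16 + (½)*(⅔)))*(-20) = -5*(3/2 + 16 + ⅓)*(-20) = -5*107/6*(-20) = -535/6*(-20) = 5350/3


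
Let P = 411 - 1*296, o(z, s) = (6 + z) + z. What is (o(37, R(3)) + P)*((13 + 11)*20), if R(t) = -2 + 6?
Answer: 93600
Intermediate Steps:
R(t) = 4
o(z, s) = 6 + 2*z
P = 115 (P = 411 - 296 = 115)
(o(37, R(3)) + P)*((13 + 11)*20) = ((6 + 2*37) + 115)*((13 + 11)*20) = ((6 + 74) + 115)*(24*20) = (80 + 115)*480 = 195*480 = 93600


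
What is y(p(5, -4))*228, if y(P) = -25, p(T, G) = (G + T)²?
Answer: -5700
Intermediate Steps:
y(p(5, -4))*228 = -25*228 = -5700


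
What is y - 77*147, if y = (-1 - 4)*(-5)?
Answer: -11294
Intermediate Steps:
y = 25 (y = -5*(-5) = 25)
y - 77*147 = 25 - 77*147 = 25 - 11319 = -11294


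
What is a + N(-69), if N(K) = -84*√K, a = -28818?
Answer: -28818 - 84*I*√69 ≈ -28818.0 - 697.76*I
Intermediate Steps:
a + N(-69) = -28818 - 84*I*√69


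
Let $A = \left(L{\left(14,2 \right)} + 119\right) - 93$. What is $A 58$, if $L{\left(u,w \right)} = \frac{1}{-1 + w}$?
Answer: $1566$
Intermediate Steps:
$A = 27$ ($A = \left(\frac{1}{-1 + 2} + 119\right) - 93 = \left(1^{-1} + 119\right) - 93 = \left(1 + 119\right) - 93 = 120 - 93 = 27$)
$A 58 = 27 \cdot 58 = 1566$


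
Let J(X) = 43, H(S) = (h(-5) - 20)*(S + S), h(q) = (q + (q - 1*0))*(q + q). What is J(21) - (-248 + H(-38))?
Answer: 6371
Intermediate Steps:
h(q) = 4*q² (h(q) = (q + (q + 0))*(2*q) = (q + q)*(2*q) = (2*q)*(2*q) = 4*q²)
H(S) = 160*S (H(S) = (4*(-5)² - 20)*(S + S) = (4*25 - 20)*(2*S) = (100 - 20)*(2*S) = 80*(2*S) = 160*S)
J(21) - (-248 + H(-38)) = 43 - (-248 + 160*(-38)) = 43 - (-248 - 6080) = 43 - 1*(-6328) = 43 + 6328 = 6371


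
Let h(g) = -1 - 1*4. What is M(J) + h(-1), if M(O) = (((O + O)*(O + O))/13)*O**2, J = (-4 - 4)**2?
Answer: 67108799/13 ≈ 5.1622e+6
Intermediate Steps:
h(g) = -5 (h(g) = -1 - 4 = -5)
J = 64 (J = (-8)**2 = 64)
M(O) = 4*O**4/13 (M(O) = (((2*O)*(2*O))*(1/13))*O**2 = ((4*O**2)*(1/13))*O**2 = (4*O**2/13)*O**2 = 4*O**4/13)
M(J) + h(-1) = (4/13)*64**4 - 5 = (4/13)*16777216 - 5 = 67108864/13 - 5 = 67108799/13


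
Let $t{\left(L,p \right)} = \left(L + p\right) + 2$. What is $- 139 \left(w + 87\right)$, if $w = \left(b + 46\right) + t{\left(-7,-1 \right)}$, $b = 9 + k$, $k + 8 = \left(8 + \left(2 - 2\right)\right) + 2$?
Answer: $-19182$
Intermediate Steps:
$t{\left(L,p \right)} = 2 + L + p$
$k = 2$ ($k = -8 + \left(\left(8 + \left(2 - 2\right)\right) + 2\right) = -8 + \left(\left(8 + 0\right) + 2\right) = -8 + \left(8 + 2\right) = -8 + 10 = 2$)
$b = 11$ ($b = 9 + 2 = 11$)
$w = 51$ ($w = \left(11 + 46\right) - 6 = 57 - 6 = 51$)
$- 139 \left(w + 87\right) = - 139 \left(51 + 87\right) = \left(-139\right) 138 = -19182$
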